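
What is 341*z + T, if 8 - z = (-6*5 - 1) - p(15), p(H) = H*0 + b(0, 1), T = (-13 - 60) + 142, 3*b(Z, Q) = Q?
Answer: 40445/3 ≈ 13482.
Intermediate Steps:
b(Z, Q) = Q/3
T = 69 (T = -73 + 142 = 69)
p(H) = 1/3 (p(H) = H*0 + (1/3)*1 = 0 + 1/3 = 1/3)
z = 118/3 (z = 8 - ((-6*5 - 1) - 1*1/3) = 8 - ((-30 - 1) - 1/3) = 8 - (-31 - 1/3) = 8 - 1*(-94/3) = 8 + 94/3 = 118/3 ≈ 39.333)
341*z + T = 341*(118/3) + 69 = 40238/3 + 69 = 40445/3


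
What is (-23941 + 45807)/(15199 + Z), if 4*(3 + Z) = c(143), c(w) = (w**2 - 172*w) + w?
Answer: 21866/14195 ≈ 1.5404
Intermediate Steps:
c(w) = w**2 - 171*w
Z = -1004 (Z = -3 + (143*(-171 + 143))/4 = -3 + (143*(-28))/4 = -3 + (1/4)*(-4004) = -3 - 1001 = -1004)
(-23941 + 45807)/(15199 + Z) = (-23941 + 45807)/(15199 - 1004) = 21866/14195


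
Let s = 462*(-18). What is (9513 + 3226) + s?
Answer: 4423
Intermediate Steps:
s = -8316
(9513 + 3226) + s = (9513 + 3226) - 8316 = 12739 - 8316 = 4423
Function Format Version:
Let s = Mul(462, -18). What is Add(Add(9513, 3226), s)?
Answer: 4423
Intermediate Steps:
s = -8316
Add(Add(9513, 3226), s) = Add(Add(9513, 3226), -8316) = Add(12739, -8316) = 4423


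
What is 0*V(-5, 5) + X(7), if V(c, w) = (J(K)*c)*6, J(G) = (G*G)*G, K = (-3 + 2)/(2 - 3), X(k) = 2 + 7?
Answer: 9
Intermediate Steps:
X(k) = 9
K = 1 (K = -1/(-1) = -1*(-1) = 1)
J(G) = G³ (J(G) = G²*G = G³)
V(c, w) = 6*c (V(c, w) = (1³*c)*6 = (1*c)*6 = c*6 = 6*c)
0*V(-5, 5) + X(7) = 0*(6*(-5)) + 9 = 0*(-30) + 9 = 0 + 9 = 9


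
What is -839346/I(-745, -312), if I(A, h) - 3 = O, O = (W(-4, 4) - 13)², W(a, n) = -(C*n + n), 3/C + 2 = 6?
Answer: -839346/403 ≈ -2082.7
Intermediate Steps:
C = ¾ (C = 3/(-2 + 6) = 3/4 = 3*(¼) = ¾ ≈ 0.75000)
W(a, n) = -7*n/4 (W(a, n) = -(3*n/4 + n) = -7*n/4)
O = 400 (O = (-7/4*4 - 13)² = (-7 - 13)² = (-20)² = 400)
I(A, h) = 403 (I(A, h) = 3 + 400 = 403)
-839346/I(-745, -312) = -839346/403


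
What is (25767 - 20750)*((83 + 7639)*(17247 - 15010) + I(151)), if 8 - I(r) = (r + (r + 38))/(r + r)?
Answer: 13086303928284/151 ≈ 8.6664e+10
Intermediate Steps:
I(r) = 8 - (38 + 2*r)/(2*r) (I(r) = 8 - (r + (r + 38))/(r + r) = 8 - (r + (38 + r))/(2*r) = 8 - (38 + 2*r)*1/(2*r) = 8 - (38 + 2*r)/(2*r))
(25767 - 20750)*((83 + 7639)*(17247 - 15010) + I(151)) = (25767 - 20750)*((83 + 7639)*(17247 - 15010) + (7 - 19/151)) = 5017*(7722*2237 + (7 - 19*1/151)) = 5017*(17274114 + (7 - 19/151)) = 5017*(17274114 + 1038/151) = 5017*(2608392252/151) = 13086303928284/151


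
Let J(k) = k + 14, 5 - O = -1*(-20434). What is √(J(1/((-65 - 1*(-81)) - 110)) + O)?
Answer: I*√180387034/94 ≈ 142.88*I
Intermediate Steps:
O = -20429 (O = 5 - (-1)*(-20434) = 5 - 1*20434 = 5 - 20434 = -20429)
J(k) = 14 + k
√(J(1/((-65 - 1*(-81)) - 110)) + O) = √((14 + 1/((-65 - 1*(-81)) - 110)) - 20429) = √((14 + 1/((-65 + 81) - 110)) - 20429) = √((14 + 1/(16 - 110)) - 20429) = √((14 + 1/(-94)) - 20429) = √((14 - 1/94) - 20429) = √(1315/94 - 20429) = √(-1919011/94) = I*√180387034/94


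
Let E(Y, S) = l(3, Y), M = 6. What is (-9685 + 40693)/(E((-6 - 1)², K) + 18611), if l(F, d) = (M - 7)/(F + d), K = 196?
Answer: 1612416/967771 ≈ 1.6661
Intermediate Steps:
l(F, d) = -1/(F + d) (l(F, d) = (6 - 7)/(F + d) = -1/(F + d))
E(Y, S) = -1/(3 + Y)
(-9685 + 40693)/(E((-6 - 1)², K) + 18611) = (-9685 + 40693)/(-1/(3 + (-6 - 1)²) + 18611) = 31008/(-1/(3 + (-7)²) + 18611) = 31008/(-1/(3 + 49) + 18611) = 31008/(-1/52 + 18611) = 31008/(967771/52) = 31008*(52/967771) = 1612416/967771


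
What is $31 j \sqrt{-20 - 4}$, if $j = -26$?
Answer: $- 1612 i \sqrt{6} \approx - 3948.6 i$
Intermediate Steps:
$31 j \sqrt{-20 - 4} = 31 \left(-26\right) \sqrt{-20 - 4} = - 806 \sqrt{-24} = - 806 \cdot 2 i \sqrt{6} = - 1612 i \sqrt{6}$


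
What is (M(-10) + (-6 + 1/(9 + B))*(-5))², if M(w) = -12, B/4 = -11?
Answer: 16129/49 ≈ 329.16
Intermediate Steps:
B = -44 (B = 4*(-11) = -44)
(M(-10) + (-6 + 1/(9 + B))*(-5))² = (-12 + (-6 + 1/(9 - 44))*(-5))² = (-12 + (-6 + 1/(-35))*(-5))² = (-12 + (-6 - 1/35)*(-5))² = (-12 - 211/35*(-5))² = (-12 + 211/7)² = (127/7)² = 16129/49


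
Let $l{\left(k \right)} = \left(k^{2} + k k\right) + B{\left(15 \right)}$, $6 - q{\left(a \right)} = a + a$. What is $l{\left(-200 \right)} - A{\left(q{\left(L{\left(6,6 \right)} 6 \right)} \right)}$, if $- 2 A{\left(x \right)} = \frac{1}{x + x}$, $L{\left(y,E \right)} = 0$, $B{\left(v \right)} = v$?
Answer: $\frac{1920361}{24} \approx 80015.0$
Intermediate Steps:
$q{\left(a \right)} = 6 - 2 a$ ($q{\left(a \right)} = 6 - \left(a + a\right) = 6 - 2 a$)
$l{\left(k \right)} = 15 + 2 k^{2}$ ($l{\left(k \right)} = \left(k^{2} + k k\right) + 15 = \left(k^{2} + k^{2}\right) + 15 = 2 k^{2} + 15 = 15 + 2 k^{2}$)
$A{\left(x \right)} = - \frac{1}{4 x}$ ($A{\left(x \right)} = - \frac{1}{2 \left(x + x\right)} = - \frac{1}{2 \cdot 2 x} = - \frac{\frac{1}{2} \frac{1}{x}}{2} = - \frac{1}{4 x}$)
$l{\left(-200 \right)} - A{\left(q{\left(L{\left(6,6 \right)} 6 \right)} \right)} = \left(15 + 2 \left(-200\right)^{2}\right) - - \frac{1}{4 \left(6 - 2 \cdot 0 \cdot 6\right)} = \left(15 + 2 \cdot 40000\right) - - \frac{1}{4 \left(6 - 0\right)} = \left(15 + 80000\right) - - \frac{1}{4 \left(6 + 0\right)} = 80015 - - \frac{1}{4 \cdot 6} = 80015 - \left(- \frac{1}{4}\right) \frac{1}{6} = 80015 - - \frac{1}{24} = 80015 + \frac{1}{24} = \frac{1920361}{24}$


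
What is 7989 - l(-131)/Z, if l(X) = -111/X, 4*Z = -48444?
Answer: 4224958720/528847 ≈ 7989.0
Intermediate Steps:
Z = -12111 (Z = (¼)*(-48444) = -12111)
7989 - l(-131)/Z = 7989 - (-111/(-131))/(-12111) = 7989 - (-111*(-1/131))*(-1)/12111 = 7989 - 111*(-1)/(131*12111) = 7989 - 1*(-37/528847) = 7989 + 37/528847 = 4224958720/528847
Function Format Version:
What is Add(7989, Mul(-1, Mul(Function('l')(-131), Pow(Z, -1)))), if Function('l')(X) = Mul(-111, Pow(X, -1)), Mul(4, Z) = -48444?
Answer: Rational(4224958720, 528847) ≈ 7989.0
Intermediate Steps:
Z = -12111 (Z = Mul(Rational(1, 4), -48444) = -12111)
Add(7989, Mul(-1, Mul(Function('l')(-131), Pow(Z, -1)))) = Add(7989, Mul(-1, Mul(Mul(-111, Pow(-131, -1)), Pow(-12111, -1)))) = Add(7989, Mul(-1, Mul(Mul(-111, Rational(-1, 131)), Rational(-1, 12111)))) = Add(7989, Mul(-1, Mul(Rational(111, 131), Rational(-1, 12111)))) = Add(7989, Mul(-1, Rational(-37, 528847))) = Add(7989, Rational(37, 528847)) = Rational(4224958720, 528847)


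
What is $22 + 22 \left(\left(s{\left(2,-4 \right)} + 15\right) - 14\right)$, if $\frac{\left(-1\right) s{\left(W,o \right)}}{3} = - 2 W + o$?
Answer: $572$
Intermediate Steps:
$s{\left(W,o \right)} = - 3 o + 6 W$ ($s{\left(W,o \right)} = - 3 \left(- 2 W + o\right) = - 3 \left(o - 2 W\right) = - 3 o + 6 W$)
$22 + 22 \left(\left(s{\left(2,-4 \right)} + 15\right) - 14\right) = 22 + 22 \left(\left(\left(\left(-3\right) \left(-4\right) + 6 \cdot 2\right) + 15\right) - 14\right) = 22 + 22 \left(\left(\left(12 + 12\right) + 15\right) - 14\right) = 22 + 22 \left(\left(24 + 15\right) - 14\right) = 22 + 22 \left(39 - 14\right) = 22 + 22 \cdot 25 = 22 + 550 = 572$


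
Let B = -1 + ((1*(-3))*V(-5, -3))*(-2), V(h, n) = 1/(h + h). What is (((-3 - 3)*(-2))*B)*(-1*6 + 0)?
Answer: 576/5 ≈ 115.20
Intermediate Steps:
V(h, n) = 1/(2*h)
B = -8/5 (B = -1 + ((1*(-3))*((½)/(-5)))*(-2) = -1 - 3*(-1)/(2*5)*(-2) = -1 - 3*(-⅒)*(-2) = -1 + (3/10)*(-2) = -1 - ⅗ = -8/5 ≈ -1.6000)
(((-3 - 3)*(-2))*B)*(-1*6 + 0) = (((-3 - 3)*(-2))*(-8/5))*(-1*6 + 0) = (-6*(-2)*(-8/5))*(-6 + 0) = (12*(-8/5))*(-6) = -96/5*(-6) = 576/5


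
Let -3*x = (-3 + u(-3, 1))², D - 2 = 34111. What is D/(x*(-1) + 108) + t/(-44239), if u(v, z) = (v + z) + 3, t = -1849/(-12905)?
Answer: 1425018879013/4567234360 ≈ 312.01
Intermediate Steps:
t = 1849/12905 (t = -1849*(-1/12905) = 1849/12905 ≈ 0.14328)
u(v, z) = 3 + v + z
D = 34113 (D = 2 + 34111 = 34113)
x = -4/3 (x = -(-3 + (3 - 3 + 1))²/3 = -(-3 + 1)²/3 = -⅓*(-2)² = -⅓*4 = -4/3 ≈ -1.3333)
D/(x*(-1) + 108) + t/(-44239) = 34113/(-4/3*(-1) + 108) + (1849/12905)/(-44239) = 34113/(4/3 + 108) + (1849/12905)*(-1/44239) = 34113/(328/3) - 1849/570904295 = 34113*(3/328) - 1849/570904295 = 102339/328 - 1849/570904295 = 1425018879013/4567234360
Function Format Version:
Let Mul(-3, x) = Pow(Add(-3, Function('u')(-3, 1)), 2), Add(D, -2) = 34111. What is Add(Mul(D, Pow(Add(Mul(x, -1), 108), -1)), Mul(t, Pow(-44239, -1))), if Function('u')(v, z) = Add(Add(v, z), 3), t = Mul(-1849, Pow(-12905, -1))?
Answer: Rational(1425018879013, 4567234360) ≈ 312.01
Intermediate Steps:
t = Rational(1849, 12905) (t = Mul(-1849, Rational(-1, 12905)) = Rational(1849, 12905) ≈ 0.14328)
Function('u')(v, z) = Add(3, v, z)
D = 34113 (D = Add(2, 34111) = 34113)
x = Rational(-4, 3) (x = Mul(Rational(-1, 3), Pow(Add(-3, Add(3, -3, 1)), 2)) = Mul(Rational(-1, 3), Pow(Add(-3, 1), 2)) = Mul(Rational(-1, 3), Pow(-2, 2)) = Mul(Rational(-1, 3), 4) = Rational(-4, 3) ≈ -1.3333)
Add(Mul(D, Pow(Add(Mul(x, -1), 108), -1)), Mul(t, Pow(-44239, -1))) = Add(Mul(34113, Pow(Add(Mul(Rational(-4, 3), -1), 108), -1)), Mul(Rational(1849, 12905), Pow(-44239, -1))) = Add(Mul(34113, Pow(Add(Rational(4, 3), 108), -1)), Mul(Rational(1849, 12905), Rational(-1, 44239))) = Add(Mul(34113, Pow(Rational(328, 3), -1)), Rational(-1849, 570904295)) = Add(Mul(34113, Rational(3, 328)), Rational(-1849, 570904295)) = Add(Rational(102339, 328), Rational(-1849, 570904295)) = Rational(1425018879013, 4567234360)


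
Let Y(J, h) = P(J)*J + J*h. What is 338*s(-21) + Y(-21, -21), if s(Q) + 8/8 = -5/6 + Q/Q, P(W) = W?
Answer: 1801/3 ≈ 600.33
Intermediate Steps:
Y(J, h) = J² + J*h (Y(J, h) = J*J + J*h = J² + J*h)
s(Q) = -⅚ (s(Q) = -1 + (-5/6 + Q/Q) = -1 + (-5*⅙ + 1) = -1 + (-⅚ + 1) = -1 + ⅙ = -⅚)
338*s(-21) + Y(-21, -21) = 338*(-⅚) - 21*(-21 - 21) = -845/3 - 21*(-42) = -845/3 + 882 = 1801/3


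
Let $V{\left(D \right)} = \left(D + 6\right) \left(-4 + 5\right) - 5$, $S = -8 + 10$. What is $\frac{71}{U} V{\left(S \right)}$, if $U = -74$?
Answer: $- \frac{213}{74} \approx -2.8784$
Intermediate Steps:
$S = 2$
$V{\left(D \right)} = 1 + D$ ($V{\left(D \right)} = \left(6 + D\right) 1 - 5 = \left(6 + D\right) - 5 = 1 + D$)
$\frac{71}{U} V{\left(S \right)} = \frac{71}{-74} \left(1 + 2\right) = 71 \left(- \frac{1}{74}\right) 3 = \left(- \frac{71}{74}\right) 3 = - \frac{213}{74}$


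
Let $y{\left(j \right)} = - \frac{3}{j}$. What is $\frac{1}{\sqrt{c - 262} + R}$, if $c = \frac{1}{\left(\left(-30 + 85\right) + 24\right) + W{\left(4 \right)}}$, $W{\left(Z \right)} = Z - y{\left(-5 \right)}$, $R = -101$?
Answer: $- \frac{41612}{4310751} - \frac{38 i \sqrt{30797}}{4310751} \approx -0.0096531 - 0.001547 i$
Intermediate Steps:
$W{\left(Z \right)} = - \frac{3}{5} + Z$ ($W{\left(Z \right)} = Z - - \frac{3}{-5} = Z - \left(-3\right) \left(- \frac{1}{5}\right) = Z - \frac{3}{5} = - \frac{3}{5} + Z$)
$c = \frac{5}{412}$ ($c = \frac{1}{\left(\left(-30 + 85\right) + 24\right) + \left(- \frac{3}{5} + 4\right)} = \frac{1}{\left(55 + 24\right) + \frac{17}{5}} = \frac{1}{79 + \frac{17}{5}} = \frac{1}{\frac{412}{5}} = \frac{5}{412} \approx 0.012136$)
$\frac{1}{\sqrt{c - 262} + R} = \frac{1}{\sqrt{\frac{5}{412} - 262} - 101} = \frac{1}{\sqrt{- \frac{107939}{412}} - 101} = \frac{1}{\frac{19 i \sqrt{30797}}{206} - 101} = \frac{1}{-101 + \frac{19 i \sqrt{30797}}{206}}$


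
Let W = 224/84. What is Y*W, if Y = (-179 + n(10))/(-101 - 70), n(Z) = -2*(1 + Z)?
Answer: 536/171 ≈ 3.1345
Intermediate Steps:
W = 8/3 (W = 224*(1/84) = 8/3 ≈ 2.6667)
n(Z) = -2 - 2*Z
Y = 67/57 (Y = (-179 + (-2 - 2*10))/(-101 - 70) = (-179 + (-2 - 20))/(-171) = (-179 - 22)*(-1/171) = -201*(-1/171) = 67/57 ≈ 1.1754)
Y*W = (67/57)*(8/3) = 536/171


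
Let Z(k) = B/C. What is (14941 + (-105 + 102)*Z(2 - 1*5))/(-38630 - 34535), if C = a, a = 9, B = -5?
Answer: -44828/219495 ≈ -0.20423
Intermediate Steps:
C = 9
Z(k) = -5/9
(14941 + (-105 + 102)*Z(2 - 1*5))/(-38630 - 34535) = (14941 + (-105 + 102)*(-5/9))/(-38630 - 34535) = (14941 - 3*(-5/9))/(-73165) = (14941 + 5/3)*(-1/73165) = (44828/3)*(-1/73165) = -44828/219495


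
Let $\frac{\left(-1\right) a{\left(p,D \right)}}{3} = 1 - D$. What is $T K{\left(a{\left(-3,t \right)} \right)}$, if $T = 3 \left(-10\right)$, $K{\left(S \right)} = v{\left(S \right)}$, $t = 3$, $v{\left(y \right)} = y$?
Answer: $-180$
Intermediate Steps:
$a{\left(p,D \right)} = -3 + 3 D$ ($a{\left(p,D \right)} = - 3 \left(1 - D\right) = -3 + 3 D$)
$K{\left(S \right)} = S$
$T = -30$
$T K{\left(a{\left(-3,t \right)} \right)} = - 30 \left(-3 + 3 \cdot 3\right) = - 30 \left(-3 + 9\right) = \left(-30\right) 6 = -180$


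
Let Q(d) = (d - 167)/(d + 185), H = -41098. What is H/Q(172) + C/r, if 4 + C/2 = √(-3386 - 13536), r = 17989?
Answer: -263934356194/89945 + 2*I*√16922/17989 ≈ -2.9344e+6 + 0.014463*I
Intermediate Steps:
Q(d) = (-167 + d)/(185 + d)
C = -8 + 2*I*√16922 (C = -8 + 2*√(-3386 - 13536) = -8 + 2*√(-16922) = -8 + 2*(I*√16922) = -8 + 2*I*√16922 ≈ -8.0 + 260.17*I)
H/Q(172) + C/r = -41098*(185 + 172)/(-167 + 172) + (-8 + 2*I*√16922)/17989 = -41098/(5/357) + (-8 + 2*I*√16922)*(1/17989) = -41098/((1/357)*5) + (-8/17989 + 2*I*√16922/17989) = -41098/5/357 + (-8/17989 + 2*I*√16922/17989) = -41098*357/5 + (-8/17989 + 2*I*√16922/17989) = -14671986/5 + (-8/17989 + 2*I*√16922/17989) = -263934356194/89945 + 2*I*√16922/17989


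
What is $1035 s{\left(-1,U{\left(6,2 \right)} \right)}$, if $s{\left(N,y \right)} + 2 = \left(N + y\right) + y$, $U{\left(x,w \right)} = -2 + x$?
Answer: $5175$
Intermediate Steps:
$s{\left(N,y \right)} = -2 + N + 2 y$ ($s{\left(N,y \right)} = -2 + \left(\left(N + y\right) + y\right) = -2 + \left(N + 2 y\right) = -2 + N + 2 y$)
$1035 s{\left(-1,U{\left(6,2 \right)} \right)} = 1035 \left(-2 - 1 + 2 \left(-2 + 6\right)\right) = 1035 \left(-2 - 1 + 2 \cdot 4\right) = 1035 \left(-2 - 1 + 8\right) = 1035 \cdot 5 = 5175$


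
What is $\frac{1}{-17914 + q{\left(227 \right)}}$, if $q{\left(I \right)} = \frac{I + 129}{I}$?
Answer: $- \frac{227}{4066122} \approx -5.5827 \cdot 10^{-5}$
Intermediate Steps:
$q{\left(I \right)} = \frac{129 + I}{I}$
$\frac{1}{-17914 + q{\left(227 \right)}} = \frac{1}{-17914 + \frac{129 + 227}{227}} = \frac{1}{-17914 + \frac{1}{227} \cdot 356} = \frac{1}{-17914 + \frac{356}{227}} = \frac{1}{- \frac{4066122}{227}} = - \frac{227}{4066122}$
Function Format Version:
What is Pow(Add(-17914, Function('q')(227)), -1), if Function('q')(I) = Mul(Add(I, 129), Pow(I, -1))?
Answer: Rational(-227, 4066122) ≈ -5.5827e-5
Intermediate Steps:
Function('q')(I) = Mul(Pow(I, -1), Add(129, I)) (Function('q')(I) = Mul(Add(129, I), Pow(I, -1)) = Mul(Pow(I, -1), Add(129, I)))
Pow(Add(-17914, Function('q')(227)), -1) = Pow(Add(-17914, Mul(Pow(227, -1), Add(129, 227))), -1) = Pow(Add(-17914, Mul(Rational(1, 227), 356)), -1) = Pow(Add(-17914, Rational(356, 227)), -1) = Pow(Rational(-4066122, 227), -1) = Rational(-227, 4066122)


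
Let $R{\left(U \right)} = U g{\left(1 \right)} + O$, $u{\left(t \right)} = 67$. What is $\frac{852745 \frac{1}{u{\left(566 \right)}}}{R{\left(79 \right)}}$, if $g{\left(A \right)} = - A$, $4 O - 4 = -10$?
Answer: $- \frac{1705490}{10787} \approx -158.11$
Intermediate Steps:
$O = - \frac{3}{2}$ ($O = 1 + \frac{1}{4} \left(-10\right) = 1 - \frac{5}{2} = - \frac{3}{2} \approx -1.5$)
$R{\left(U \right)} = - \frac{3}{2} - U$ ($R{\left(U \right)} = U \left(\left(-1\right) 1\right) - \frac{3}{2} = U \left(-1\right) - \frac{3}{2} = - U - \frac{3}{2} = - \frac{3}{2} - U$)
$\frac{852745 \frac{1}{u{\left(566 \right)}}}{R{\left(79 \right)}} = \frac{852745 \cdot \frac{1}{67}}{- \frac{3}{2} - 79} = \frac{852745}{67 \left(- \frac{161}{2}\right)} = \frac{852745}{67} \left(- \frac{2}{161}\right) = - \frac{1705490}{10787}$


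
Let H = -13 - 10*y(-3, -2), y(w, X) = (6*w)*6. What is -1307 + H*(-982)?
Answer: -1049101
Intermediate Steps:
y(w, X) = 36*w
H = 1067 (H = -13 - 360*(-3) = -13 - 10*(-108) = -13 + 1080 = 1067)
-1307 + H*(-982) = -1307 + 1067*(-982) = -1307 - 1047794 = -1049101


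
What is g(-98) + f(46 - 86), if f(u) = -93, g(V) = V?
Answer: -191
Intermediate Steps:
g(-98) + f(46 - 86) = -98 - 93 = -191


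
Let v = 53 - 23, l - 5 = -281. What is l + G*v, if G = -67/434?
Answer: -60897/217 ≈ -280.63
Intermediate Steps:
G = -67/434 (G = -67*1/434 = -67/434 ≈ -0.15438)
l = -276 (l = 5 - 281 = -276)
v = 30
l + G*v = -276 - 67/434*30 = -276 - 1005/217 = -60897/217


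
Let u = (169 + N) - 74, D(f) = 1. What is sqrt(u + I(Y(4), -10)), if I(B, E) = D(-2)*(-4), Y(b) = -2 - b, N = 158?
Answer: sqrt(249) ≈ 15.780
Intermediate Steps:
I(B, E) = -4 (I(B, E) = 1*(-4) = -4)
u = 253 (u = (169 + 158) - 74 = 327 - 74 = 253)
sqrt(u + I(Y(4), -10)) = sqrt(253 - 4) = sqrt(249)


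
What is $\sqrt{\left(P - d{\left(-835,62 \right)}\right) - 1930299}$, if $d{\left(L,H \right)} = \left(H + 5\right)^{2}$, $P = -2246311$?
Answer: $i \sqrt{4181099} \approx 2044.8 i$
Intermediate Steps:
$d{\left(L,H \right)} = \left(5 + H\right)^{2}$
$\sqrt{\left(P - d{\left(-835,62 \right)}\right) - 1930299} = \sqrt{\left(-2246311 - \left(5 + 62\right)^{2}\right) - 1930299} = \sqrt{\left(-2246311 - 67^{2}\right) - 1930299} = \sqrt{\left(-2246311 - 4489\right) - 1930299} = \sqrt{-2250800 - 1930299} = \sqrt{-4181099} = i \sqrt{4181099}$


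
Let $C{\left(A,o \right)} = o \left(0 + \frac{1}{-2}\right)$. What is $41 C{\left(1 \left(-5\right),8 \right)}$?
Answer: $-164$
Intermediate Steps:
$C{\left(A,o \right)} = - \frac{o}{2}$ ($C{\left(A,o \right)} = o \left(0 - \frac{1}{2}\right) = o \left(- \frac{1}{2}\right) = - \frac{o}{2}$)
$41 C{\left(1 \left(-5\right),8 \right)} = 41 \left(\left(- \frac{1}{2}\right) 8\right) = 41 \left(-4\right) = -164$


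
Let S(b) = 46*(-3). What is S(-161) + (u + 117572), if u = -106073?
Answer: 11361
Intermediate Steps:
S(b) = -138
S(-161) + (u + 117572) = -138 + (-106073 + 117572) = -138 + 11499 = 11361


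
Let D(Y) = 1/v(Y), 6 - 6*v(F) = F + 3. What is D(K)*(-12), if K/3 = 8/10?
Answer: -120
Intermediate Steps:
v(F) = 1/2 - F/6 (v(F) = 1 - (F + 3)/6 = 1 - (3 + F)/6 = 1 + (-1/2 - F/6) = 1/2 - F/6)
K = 12/5 (K = 3*(8/10) = 3*(8*(1/10)) = 3*(4/5) = 12/5 ≈ 2.4000)
D(Y) = 1/(1/2 - Y/6)
D(K)*(-12) = -6/(-3 + 12/5)*(-12) = -6/(-3/5)*(-12) = -6*(-5/3)*(-12) = 10*(-12) = -120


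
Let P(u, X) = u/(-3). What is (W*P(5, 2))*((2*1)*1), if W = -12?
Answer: 40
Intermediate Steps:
P(u, X) = -u/3 (P(u, X) = u*(-1/3) = -u/3)
(W*P(5, 2))*((2*1)*1) = (-(-4)*5)*((2*1)*1) = (-12*(-5/3))*(2*1) = 20*2 = 40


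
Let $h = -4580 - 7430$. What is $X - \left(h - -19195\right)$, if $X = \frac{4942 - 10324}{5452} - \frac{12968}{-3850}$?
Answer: $- \frac{37691151541}{5247550} \approx -7182.6$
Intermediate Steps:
$h = -12010$
$X = \frac{12495209}{5247550}$ ($X = \left(-5382\right) \frac{1}{5452} - - \frac{6484}{1925} = - \frac{2691}{2726} + \frac{6484}{1925} = \frac{12495209}{5247550} \approx 2.3811$)
$X - \left(h - -19195\right) = \frac{12495209}{5247550} - \left(-12010 - -19195\right) = \frac{12495209}{5247550} - \left(-12010 + 19195\right) = \frac{12495209}{5247550} - 7185 = - \frac{37691151541}{5247550}$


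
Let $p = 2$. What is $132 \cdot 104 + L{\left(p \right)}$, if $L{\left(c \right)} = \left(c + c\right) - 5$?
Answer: $13727$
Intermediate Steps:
$L{\left(c \right)} = -5 + 2 c$ ($L{\left(c \right)} = 2 c - 5 = -5 + 2 c$)
$132 \cdot 104 + L{\left(p \right)} = 132 \cdot 104 + \left(-5 + 2 \cdot 2\right) = 13728 + \left(-5 + 4\right) = 13728 - 1 = 13727$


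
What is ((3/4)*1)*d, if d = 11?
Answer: 33/4 ≈ 8.2500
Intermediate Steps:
((3/4)*1)*d = ((3/4)*1)*11 = ((3*(¼))*1)*11 = ((¾)*1)*11 = (¾)*11 = 33/4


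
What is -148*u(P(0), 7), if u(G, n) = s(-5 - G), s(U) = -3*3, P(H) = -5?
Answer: 1332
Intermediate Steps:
s(U) = -9
u(G, n) = -9
-148*u(P(0), 7) = -148*(-9) = 1332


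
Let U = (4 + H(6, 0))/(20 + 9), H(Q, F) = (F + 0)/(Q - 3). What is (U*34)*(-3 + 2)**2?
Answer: 136/29 ≈ 4.6897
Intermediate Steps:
H(Q, F) = F/(-3 + Q)
U = 4/29 (U = (4 + 0/(-3 + 6))/(20 + 9) = (4 + 0/3)/29 = (4 + 0*(1/3))*(1/29) = (4 + 0)*(1/29) = 4*(1/29) = 4/29 ≈ 0.13793)
(U*34)*(-3 + 2)**2 = ((4/29)*34)*(-3 + 2)**2 = (136/29)*(-1)**2 = (136/29)*1 = 136/29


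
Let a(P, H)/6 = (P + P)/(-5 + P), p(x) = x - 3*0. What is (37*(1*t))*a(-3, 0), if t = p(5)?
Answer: 1665/2 ≈ 832.50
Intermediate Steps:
p(x) = x (p(x) = x + 0 = x)
t = 5
a(P, H) = 12*P/(-5 + P) (a(P, H) = 6*((P + P)/(-5 + P)) = 6*((2*P)/(-5 + P)) = 6*(2*P/(-5 + P)) = 12*P/(-5 + P))
(37*(1*t))*a(-3, 0) = (37*(1*5))*(12*(-3)/(-5 - 3)) = (37*5)*(12*(-3)/(-8)) = 185*(12*(-3)*(-⅛)) = 185*(9/2) = 1665/2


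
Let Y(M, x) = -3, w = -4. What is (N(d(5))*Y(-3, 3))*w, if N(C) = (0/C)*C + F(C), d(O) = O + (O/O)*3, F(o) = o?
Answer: 96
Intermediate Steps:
d(O) = 3 + O (d(O) = O + 1*3 = O + 3 = 3 + O)
N(C) = C (N(C) = (0/C)*C + C = 0*C + C = 0 + C = C)
(N(d(5))*Y(-3, 3))*w = ((3 + 5)*(-3))*(-4) = (8*(-3))*(-4) = -24*(-4) = 96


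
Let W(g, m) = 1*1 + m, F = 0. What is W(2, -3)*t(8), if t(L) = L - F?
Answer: -16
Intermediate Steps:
W(g, m) = 1 + m
t(L) = L (t(L) = L - 1*0 = L + 0 = L)
W(2, -3)*t(8) = (1 - 3)*8 = -2*8 = -16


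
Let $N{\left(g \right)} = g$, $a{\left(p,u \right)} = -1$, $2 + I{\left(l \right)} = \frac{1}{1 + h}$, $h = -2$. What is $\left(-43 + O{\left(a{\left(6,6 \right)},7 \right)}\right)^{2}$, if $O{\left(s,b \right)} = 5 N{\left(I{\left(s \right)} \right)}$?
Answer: $3364$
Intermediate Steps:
$I{\left(l \right)} = -3$ ($I{\left(l \right)} = -2 + \frac{1}{1 - 2} = -2 + \frac{1}{-1} = -2 - 1 = -3$)
$O{\left(s,b \right)} = -15$ ($O{\left(s,b \right)} = 5 \left(-3\right) = -15$)
$\left(-43 + O{\left(a{\left(6,6 \right)},7 \right)}\right)^{2} = \left(-43 - 15\right)^{2} = \left(-58\right)^{2} = 3364$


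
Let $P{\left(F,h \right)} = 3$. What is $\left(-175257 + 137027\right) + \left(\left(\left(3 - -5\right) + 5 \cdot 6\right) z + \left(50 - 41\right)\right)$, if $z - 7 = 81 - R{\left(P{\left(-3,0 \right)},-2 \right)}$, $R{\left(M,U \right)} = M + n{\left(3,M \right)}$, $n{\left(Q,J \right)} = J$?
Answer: $-35105$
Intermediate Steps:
$R{\left(M,U \right)} = 2 M$ ($R{\left(M,U \right)} = M + M = 2 M$)
$z = 82$ ($z = 7 + \left(81 - 2 \cdot 3\right) = 7 + \left(81 - 6\right) = 7 + 75 = 82$)
$\left(-175257 + 137027\right) + \left(\left(\left(3 - -5\right) + 5 \cdot 6\right) z + \left(50 - 41\right)\right) = \left(-175257 + 137027\right) + \left(\left(\left(3 - -5\right) + 5 \cdot 6\right) 82 + \left(50 - 41\right)\right) = -38230 + \left(\left(\left(3 + 5\right) + 30\right) 82 + \left(50 - 41\right)\right) = -38230 + \left(\left(8 + 30\right) 82 + 9\right) = -38230 + \left(38 \cdot 82 + 9\right) = -38230 + \left(3116 + 9\right) = -38230 + 3125 = -35105$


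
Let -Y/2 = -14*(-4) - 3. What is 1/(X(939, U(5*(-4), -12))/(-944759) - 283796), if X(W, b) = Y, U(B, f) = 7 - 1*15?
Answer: -944759/268118825058 ≈ -3.5237e-6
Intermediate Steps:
U(B, f) = -8 (U(B, f) = 7 - 15 = -8)
Y = -106 (Y = -2*(-14*(-4) - 3) = -2*(56 - 3) = -2*53 = -106)
X(W, b) = -106
1/(X(939, U(5*(-4), -12))/(-944759) - 283796) = 1/(-106/(-944759) - 283796) = 1/(-106*(-1/944759) - 283796) = 1/(106/944759 - 283796) = 1/(-268118825058/944759) = -944759/268118825058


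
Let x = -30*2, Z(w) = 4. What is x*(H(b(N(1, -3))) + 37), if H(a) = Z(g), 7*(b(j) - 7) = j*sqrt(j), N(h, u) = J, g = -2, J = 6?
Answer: -2460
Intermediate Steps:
N(h, u) = 6
b(j) = 7 + j**(3/2)/7 (b(j) = 7 + (j*sqrt(j))/7 = 7 + j**(3/2)/7)
H(a) = 4
x = -60
x*(H(b(N(1, -3))) + 37) = -60*(4 + 37) = -60*41 = -2460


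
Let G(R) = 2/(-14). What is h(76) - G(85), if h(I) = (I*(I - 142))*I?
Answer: -2668511/7 ≈ -3.8122e+5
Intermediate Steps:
G(R) = -⅐ (G(R) = 2*(-1/14) = -⅐)
h(I) = I²*(-142 + I) (h(I) = (I*(-142 + I))*I = I²*(-142 + I))
h(76) - G(85) = 76²*(-142 + 76) - 1*(-⅐) = 5776*(-66) + ⅐ = -381216 + ⅐ = -2668511/7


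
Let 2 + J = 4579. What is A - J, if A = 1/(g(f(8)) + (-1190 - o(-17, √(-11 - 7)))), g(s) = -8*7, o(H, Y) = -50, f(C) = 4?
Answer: -5474093/1196 ≈ -4577.0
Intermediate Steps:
J = 4577 (J = -2 + 4579 = 4577)
g(s) = -56
A = -1/1196 (A = 1/(-56 + (-1190 - 1*(-50))) = 1/(-56 + (-1190 + 50)) = 1/(-56 - 1140) = 1/(-1196) = -1/1196 ≈ -0.00083612)
A - J = -1/1196 - 1*4577 = -1/1196 - 4577 = -5474093/1196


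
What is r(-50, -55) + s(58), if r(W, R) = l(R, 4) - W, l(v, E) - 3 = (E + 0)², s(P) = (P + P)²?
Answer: 13525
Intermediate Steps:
s(P) = 4*P² (s(P) = (2*P)² = 4*P²)
l(v, E) = 3 + E² (l(v, E) = 3 + (E + 0)² = 3 + E²)
r(W, R) = 19 - W (r(W, R) = (3 + 4²) - W = (3 + 16) - W = 19 - W)
r(-50, -55) + s(58) = (19 - 1*(-50)) + 4*58² = (19 + 50) + 4*3364 = 69 + 13456 = 13525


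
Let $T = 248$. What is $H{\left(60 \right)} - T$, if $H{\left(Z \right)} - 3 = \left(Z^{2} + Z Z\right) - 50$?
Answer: $6905$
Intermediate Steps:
$H{\left(Z \right)} = -47 + 2 Z^{2}$ ($H{\left(Z \right)} = 3 - \left(50 - Z^{2} - Z Z\right) = 3 + \left(\left(Z^{2} + Z^{2}\right) - 50\right) = 3 + \left(2 Z^{2} - 50\right) = 3 + \left(-50 + 2 Z^{2}\right) = -47 + 2 Z^{2}$)
$H{\left(60 \right)} - T = \left(-47 + 2 \cdot 60^{2}\right) - 248 = \left(-47 + 2 \cdot 3600\right) - 248 = \left(-47 + 7200\right) - 248 = 7153 - 248 = 6905$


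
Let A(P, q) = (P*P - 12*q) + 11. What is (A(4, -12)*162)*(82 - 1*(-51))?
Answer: 3684366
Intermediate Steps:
A(P, q) = 11 + P² - 12*q (A(P, q) = (P² - 12*q) + 11 = 11 + P² - 12*q)
(A(4, -12)*162)*(82 - 1*(-51)) = ((11 + 4² - 12*(-12))*162)*(82 - 1*(-51)) = ((11 + 16 + 144)*162)*(82 + 51) = (171*162)*133 = 27702*133 = 3684366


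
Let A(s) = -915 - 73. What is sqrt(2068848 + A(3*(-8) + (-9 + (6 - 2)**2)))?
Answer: 2*sqrt(516965) ≈ 1438.0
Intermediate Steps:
A(s) = -988
sqrt(2068848 + A(3*(-8) + (-9 + (6 - 2)**2))) = sqrt(2068848 - 988) = sqrt(2067860) = 2*sqrt(516965)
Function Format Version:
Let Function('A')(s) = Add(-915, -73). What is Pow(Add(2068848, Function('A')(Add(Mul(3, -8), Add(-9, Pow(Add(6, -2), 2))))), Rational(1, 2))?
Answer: Mul(2, Pow(516965, Rational(1, 2))) ≈ 1438.0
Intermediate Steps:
Function('A')(s) = -988
Pow(Add(2068848, Function('A')(Add(Mul(3, -8), Add(-9, Pow(Add(6, -2), 2))))), Rational(1, 2)) = Pow(Add(2068848, -988), Rational(1, 2)) = Pow(2067860, Rational(1, 2)) = Mul(2, Pow(516965, Rational(1, 2)))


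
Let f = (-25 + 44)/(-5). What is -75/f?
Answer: 375/19 ≈ 19.737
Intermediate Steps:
f = -19/5 (f = 19*(-⅕) = -19/5 ≈ -3.8000)
-75/f = -75/(-19/5) = -75*(-5/19) = 375/19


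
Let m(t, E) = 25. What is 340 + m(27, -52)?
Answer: 365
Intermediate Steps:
340 + m(27, -52) = 340 + 25 = 365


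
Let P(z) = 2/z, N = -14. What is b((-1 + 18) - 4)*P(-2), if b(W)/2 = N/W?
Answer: 28/13 ≈ 2.1538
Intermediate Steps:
b(W) = -28/W (b(W) = 2*(-14/W) = -28/W)
b((-1 + 18) - 4)*P(-2) = (-28/((-1 + 18) - 4))*(2/(-2)) = (-28/(17 - 4))*(2*(-½)) = -28/13*(-1) = 28/13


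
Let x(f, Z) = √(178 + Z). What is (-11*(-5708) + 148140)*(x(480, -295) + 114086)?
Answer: 24063931808 + 632784*I*√13 ≈ 2.4064e+10 + 2.2815e+6*I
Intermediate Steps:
(-11*(-5708) + 148140)*(x(480, -295) + 114086) = (-11*(-5708) + 148140)*(√(178 - 295) + 114086) = (62788 + 148140)*(√(-117) + 114086) = 210928*(3*I*√13 + 114086) = 210928*(114086 + 3*I*√13) = 24063931808 + 632784*I*√13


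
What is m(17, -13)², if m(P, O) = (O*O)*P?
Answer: 8254129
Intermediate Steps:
m(P, O) = P*O² (m(P, O) = O²*P = P*O²)
m(17, -13)² = (17*(-13)²)² = (17*169)² = 2873² = 8254129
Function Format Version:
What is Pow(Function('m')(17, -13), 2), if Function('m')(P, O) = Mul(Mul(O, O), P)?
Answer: 8254129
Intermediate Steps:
Function('m')(P, O) = Mul(P, Pow(O, 2)) (Function('m')(P, O) = Mul(Pow(O, 2), P) = Mul(P, Pow(O, 2)))
Pow(Function('m')(17, -13), 2) = Pow(Mul(17, Pow(-13, 2)), 2) = Pow(Mul(17, 169), 2) = Pow(2873, 2) = 8254129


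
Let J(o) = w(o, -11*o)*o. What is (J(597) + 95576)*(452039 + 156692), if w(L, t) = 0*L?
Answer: 58180074056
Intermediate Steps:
w(L, t) = 0
J(o) = 0 (J(o) = 0*o = 0)
(J(597) + 95576)*(452039 + 156692) = (0 + 95576)*(452039 + 156692) = 95576*608731 = 58180074056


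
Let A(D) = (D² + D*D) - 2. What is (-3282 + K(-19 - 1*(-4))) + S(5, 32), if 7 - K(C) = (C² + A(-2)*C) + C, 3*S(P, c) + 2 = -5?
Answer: -10192/3 ≈ -3397.3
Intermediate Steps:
A(D) = -2 + 2*D² (A(D) = (D² + D²) - 2 = 2*D² - 2 = -2 + 2*D²)
S(P, c) = -7/3 (S(P, c) = -⅔ + (⅓)*(-5) = -⅔ - 5/3 = -7/3)
K(C) = 7 - C² - 7*C (K(C) = 7 - ((C² + (-2 + 2*(-2)²)*C) + C) = 7 - ((C² + (-2 + 2*4)*C) + C) = 7 - ((C² + (-2 + 8)*C) + C) = 7 - ((C² + 6*C) + C) = 7 - (C² + 7*C) = 7 + (-C² - 7*C) = 7 - C² - 7*C)
(-3282 + K(-19 - 1*(-4))) + S(5, 32) = (-3282 + (7 - (-19 - 1*(-4))² - 7*(-19 - 1*(-4)))) - 7/3 = (-3282 + (7 - (-19 + 4)² - 7*(-19 + 4))) - 7/3 = (-3282 + (7 - 1*(-15)² - 7*(-15))) - 7/3 = (-3282 + (7 - 1*225 + 105)) - 7/3 = (-3282 + (7 - 225 + 105)) - 7/3 = (-3282 - 113) - 7/3 = -3395 - 7/3 = -10192/3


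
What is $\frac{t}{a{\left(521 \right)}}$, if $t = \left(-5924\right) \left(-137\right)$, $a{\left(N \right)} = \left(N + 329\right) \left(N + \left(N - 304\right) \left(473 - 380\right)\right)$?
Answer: $\frac{202897}{4399175} \approx 0.046122$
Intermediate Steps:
$a{\left(N \right)} = \left(-28272 + 94 N\right) \left(329 + N\right)$ ($a{\left(N \right)} = \left(329 + N\right) \left(N + \left(-304 + N\right) 93\right) = \left(329 + N\right) \left(N + \left(-28272 + 93 N\right)\right) = \left(329 + N\right) \left(-28272 + 94 N\right) = \left(-28272 + 94 N\right) \left(329 + N\right)$)
$t = 811588$
$\frac{t}{a{\left(521 \right)}} = \frac{811588}{-9301488 + 94 \cdot 521^{2} + 2654 \cdot 521} = \frac{811588}{-9301488 + 94 \cdot 271441 + 1382734} = \frac{811588}{-9301488 + 25515454 + 1382734} = \frac{811588}{17596700} = 811588 \cdot \frac{1}{17596700} = \frac{202897}{4399175}$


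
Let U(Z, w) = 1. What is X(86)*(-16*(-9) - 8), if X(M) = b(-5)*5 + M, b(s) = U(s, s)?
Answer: 12376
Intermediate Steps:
b(s) = 1
X(M) = 5 + M (X(M) = 1*5 + M = 5 + M)
X(86)*(-16*(-9) - 8) = (5 + 86)*(-16*(-9) - 8) = 91*(144 - 8) = 91*136 = 12376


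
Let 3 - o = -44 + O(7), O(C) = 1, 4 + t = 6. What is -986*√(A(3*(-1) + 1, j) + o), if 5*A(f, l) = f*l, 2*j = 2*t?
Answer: -986*√1130/5 ≈ -6629.0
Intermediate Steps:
t = 2 (t = -4 + 6 = 2)
o = 46 (o = 3 - (-44 + 1) = 3 - 1*(-43) = 3 + 43 = 46)
j = 2 (j = (2*2)/2 = (½)*4 = 2)
A(f, l) = f*l/5 (A(f, l) = (f*l)/5 = f*l/5)
-986*√(A(3*(-1) + 1, j) + o) = -986*√((⅕)*(3*(-1) + 1)*2 + 46) = -986*√((⅕)*(-3 + 1)*2 + 46) = -986*√((⅕)*(-2)*2 + 46) = -986*√(-⅘ + 46) = -986*√(226/5) = -986*√1130/5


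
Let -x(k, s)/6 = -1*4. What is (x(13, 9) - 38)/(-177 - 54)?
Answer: 2/33 ≈ 0.060606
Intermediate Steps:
x(k, s) = 24 (x(k, s) = -(-6)*4 = -6*(-4) = 24)
(x(13, 9) - 38)/(-177 - 54) = (24 - 38)/(-177 - 54) = -14/(-231) = -14*(-1/231) = 2/33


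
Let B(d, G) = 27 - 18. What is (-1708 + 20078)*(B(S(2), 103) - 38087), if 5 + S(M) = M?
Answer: -699492860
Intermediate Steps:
S(M) = -5 + M
B(d, G) = 9
(-1708 + 20078)*(B(S(2), 103) - 38087) = (-1708 + 20078)*(9 - 38087) = 18370*(-38078) = -699492860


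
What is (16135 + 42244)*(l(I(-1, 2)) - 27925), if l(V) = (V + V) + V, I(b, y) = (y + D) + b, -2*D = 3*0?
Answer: -1630058438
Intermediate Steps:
D = 0 (D = -3*0/2 = -½*0 = 0)
I(b, y) = b + y (I(b, y) = (y + 0) + b = y + b = b + y)
l(V) = 3*V (l(V) = 2*V + V = 3*V)
(16135 + 42244)*(l(I(-1, 2)) - 27925) = (16135 + 42244)*(3*(-1 + 2) - 27925) = 58379*(3*1 - 27925) = 58379*(3 - 27925) = 58379*(-27922) = -1630058438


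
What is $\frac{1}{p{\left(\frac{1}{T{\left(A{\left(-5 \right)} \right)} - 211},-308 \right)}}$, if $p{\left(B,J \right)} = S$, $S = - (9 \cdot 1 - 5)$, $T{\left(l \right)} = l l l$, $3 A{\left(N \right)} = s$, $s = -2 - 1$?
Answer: $- \frac{1}{4} \approx -0.25$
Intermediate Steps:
$s = -3$
$A{\left(N \right)} = -1$ ($A{\left(N \right)} = \frac{1}{3} \left(-3\right) = -1$)
$T{\left(l \right)} = l^{3}$ ($T{\left(l \right)} = l^{2} l = l^{3}$)
$S = -4$ ($S = - (9 - 5) = \left(-1\right) 4 = -4$)
$p{\left(B,J \right)} = -4$
$\frac{1}{p{\left(\frac{1}{T{\left(A{\left(-5 \right)} \right)} - 211},-308 \right)}} = \frac{1}{-4} = - \frac{1}{4}$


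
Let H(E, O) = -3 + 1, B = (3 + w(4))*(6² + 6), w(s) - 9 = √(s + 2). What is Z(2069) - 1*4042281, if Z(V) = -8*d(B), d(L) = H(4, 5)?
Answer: -4042265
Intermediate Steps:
w(s) = 9 + √(2 + s) (w(s) = 9 + √(s + 2) = 9 + √(2 + s))
B = 504 + 42*√6 (B = (3 + (9 + √(2 + 4)))*(6² + 6) = (3 + (9 + √6))*(36 + 6) = (12 + √6)*42 = 504 + 42*√6 ≈ 606.88)
H(E, O) = -2
d(L) = -2
Z(V) = 16 (Z(V) = -8*(-2) = 16)
Z(2069) - 1*4042281 = 16 - 1*4042281 = 16 - 4042281 = -4042265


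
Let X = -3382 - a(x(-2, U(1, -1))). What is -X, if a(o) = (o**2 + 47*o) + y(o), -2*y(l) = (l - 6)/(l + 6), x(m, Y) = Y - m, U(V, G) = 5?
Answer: 97759/26 ≈ 3760.0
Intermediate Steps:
y(l) = -(-6 + l)/(2*(6 + l)) (y(l) = -(l - 6)/(2*(l + 6)) = -(-6 + l)/(2*(6 + l)))
a(o) = o**2 + 47*o + (6 - o)/(2*(6 + o)) (a(o) = (o**2 + 47*o) + (6 - o)/(2*(6 + o)) = o**2 + 47*o + (6 - o)/(2*(6 + o)))
X = -97759/26 (X = -3382 - (3 - (5 - 1*(-2))/2 + (5 - 1*(-2))*(6 + (5 - 1*(-2)))*(47 + (5 - 1*(-2))))/(6 + (5 - 1*(-2))) = -3382 - (3 - (5 + 2)/2 + (5 + 2)*(6 + (5 + 2))*(47 + (5 + 2)))/(6 + (5 + 2)) = -3382 - (3 - 1/2*7 + 7*(6 + 7)*(47 + 7))/(6 + 7) = -3382 - (3 - 7/2 + 7*13*54)/13 = -3382 - (3 - 7/2 + 4914)/13 = -3382 - 9827/(13*2) = -3382 - 1*9827/26 = -3382 - 9827/26 = -97759/26 ≈ -3760.0)
-X = -1*(-97759/26) = 97759/26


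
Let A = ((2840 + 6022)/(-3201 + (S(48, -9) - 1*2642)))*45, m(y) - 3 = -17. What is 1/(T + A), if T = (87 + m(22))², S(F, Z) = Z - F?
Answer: 590/3104231 ≈ 0.00019006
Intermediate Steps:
m(y) = -14 (m(y) = 3 - 17 = -14)
T = 5329 (T = (87 - 14)² = 73² = 5329)
A = -39879/590 (A = ((2840 + 6022)/(-3201 + ((-9 - 1*48) - 1*2642)))*45 = (8862/(-3201 + ((-9 - 48) - 2642)))*45 = (8862/(-3201 + (-57 - 2642)))*45 = (8862/(-3201 - 2699))*45 = (8862/(-5900))*45 = (8862*(-1/5900))*45 = -4431/2950*45 = -39879/590 ≈ -67.592)
1/(T + A) = 1/(5329 - 39879/590) = 1/(3104231/590) = 590/3104231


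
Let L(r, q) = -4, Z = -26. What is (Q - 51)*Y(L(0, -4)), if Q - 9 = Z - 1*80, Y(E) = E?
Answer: 592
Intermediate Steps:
Q = -97 (Q = 9 + (-26 - 1*80) = 9 + (-26 - 80) = 9 - 106 = -97)
(Q - 51)*Y(L(0, -4)) = (-97 - 51)*(-4) = -148*(-4) = 592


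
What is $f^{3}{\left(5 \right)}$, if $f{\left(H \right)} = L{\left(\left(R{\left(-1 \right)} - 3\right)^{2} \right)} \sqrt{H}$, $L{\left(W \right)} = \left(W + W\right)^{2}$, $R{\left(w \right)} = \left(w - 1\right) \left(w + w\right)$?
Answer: $320 \sqrt{5} \approx 715.54$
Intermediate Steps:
$R{\left(w \right)} = 2 w \left(-1 + w\right)$ ($R{\left(w \right)} = \left(-1 + w\right) 2 w = 2 w \left(-1 + w\right)$)
$L{\left(W \right)} = 4 W^{2}$ ($L{\left(W \right)} = \left(2 W\right)^{2} = 4 W^{2}$)
$f{\left(H \right)} = 4 \sqrt{H}$ ($f{\left(H \right)} = 4 \left(\left(2 \left(-1\right) \left(-1 - 1\right) - 3\right)^{2}\right)^{2} \sqrt{H} = 4 \left(\left(2 \left(-1\right) \left(-2\right) - 3\right)^{2}\right)^{2} \sqrt{H} = 4 \left(\left(4 - 3\right)^{2}\right)^{2} \sqrt{H} = 4 \left(1^{2}\right)^{2} \sqrt{H} = 4 \cdot 1^{2} \sqrt{H} = 4 \cdot 1 \sqrt{H} = 4 \sqrt{H}$)
$f^{3}{\left(5 \right)} = \left(4 \sqrt{5}\right)^{3} = 320 \sqrt{5}$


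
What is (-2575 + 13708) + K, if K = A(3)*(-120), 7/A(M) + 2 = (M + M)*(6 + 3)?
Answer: 144519/13 ≈ 11117.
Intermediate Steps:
A(M) = 7/(-2 + 18*M) (A(M) = 7/(-2 + (M + M)*(6 + 3)) = 7/(-2 + (2*M)*9) = 7/(-2 + 18*M))
K = -210/13 (K = (7/(2*(-1 + 9*3)))*(-120) = (7/(2*(-1 + 27)))*(-120) = ((7/2)/26)*(-120) = ((7/2)*(1/26))*(-120) = (7/52)*(-120) = -210/13 ≈ -16.154)
(-2575 + 13708) + K = (-2575 + 13708) - 210/13 = 11133 - 210/13 = 144519/13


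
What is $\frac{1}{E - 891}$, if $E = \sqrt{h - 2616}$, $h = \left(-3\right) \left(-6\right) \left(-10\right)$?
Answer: $- \frac{297}{265559} - \frac{2 i \sqrt{699}}{796677} \approx -0.0011184 - 6.6372 \cdot 10^{-5} i$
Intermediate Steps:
$h = -180$ ($h = 18 \left(-10\right) = -180$)
$E = 2 i \sqrt{699}$ ($E = \sqrt{-180 - 2616} = \sqrt{-2796} = 2 i \sqrt{699} \approx 52.877 i$)
$\frac{1}{E - 891} = \frac{1}{2 i \sqrt{699} - 891} = \frac{1}{-891 + 2 i \sqrt{699}}$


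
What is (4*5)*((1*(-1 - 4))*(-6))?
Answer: 600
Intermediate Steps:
(4*5)*((1*(-1 - 4))*(-6)) = 20*((1*(-5))*(-6)) = 20*(-5*(-6)) = 20*30 = 600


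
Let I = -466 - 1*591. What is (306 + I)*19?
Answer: -14269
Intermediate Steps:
I = -1057 (I = -466 - 591 = -1057)
(306 + I)*19 = (306 - 1057)*19 = -751*19 = -14269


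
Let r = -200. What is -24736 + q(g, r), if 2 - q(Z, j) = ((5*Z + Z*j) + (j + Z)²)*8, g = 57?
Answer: -99406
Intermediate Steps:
q(Z, j) = 2 - 40*Z - 8*(Z + j)² - 8*Z*j (q(Z, j) = 2 - ((5*Z + Z*j) + (j + Z)²)*8 = 2 - ((5*Z + Z*j) + (Z + j)²)*8 = 2 - ((Z + j)² + 5*Z + Z*j)*8 = 2 - (8*(Z + j)² + 40*Z + 8*Z*j) = 2 + (-40*Z - 8*(Z + j)² - 8*Z*j) = 2 - 40*Z - 8*(Z + j)² - 8*Z*j)
-24736 + q(g, r) = -24736 + (2 - 40*57 - 8*(57 - 200)² - 8*57*(-200)) = -24736 + (2 - 2280 - 8*(-143)² + 91200) = -24736 + (2 - 2280 - 8*20449 + 91200) = -24736 + (2 - 2280 - 163592 + 91200) = -24736 - 74670 = -99406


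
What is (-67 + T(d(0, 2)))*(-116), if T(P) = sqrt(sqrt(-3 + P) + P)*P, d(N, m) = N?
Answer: 7772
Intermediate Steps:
T(P) = P*sqrt(P + sqrt(-3 + P)) (T(P) = sqrt(P + sqrt(-3 + P))*P = P*sqrt(P + sqrt(-3 + P)))
(-67 + T(d(0, 2)))*(-116) = (-67 + 0*sqrt(0 + sqrt(-3 + 0)))*(-116) = (-67 + 0*sqrt(0 + sqrt(-3)))*(-116) = (-67 + 0*sqrt(0 + I*sqrt(3)))*(-116) = (-67 + 0*sqrt(I*sqrt(3)))*(-116) = (-67 + 0*(3**(1/4)*sqrt(I)))*(-116) = (-67 + 0)*(-116) = -67*(-116) = 7772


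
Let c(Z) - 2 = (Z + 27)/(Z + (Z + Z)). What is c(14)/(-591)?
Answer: -125/24822 ≈ -0.0050359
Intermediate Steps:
c(Z) = 2 + (27 + Z)/(3*Z) (c(Z) = 2 + (Z + 27)/(Z + (Z + Z)) = 2 + (27 + Z)/(Z + 2*Z) = 2 + (27 + Z)/((3*Z)) = 2 + (27 + Z)*(1/(3*Z)) = 2 + (27 + Z)/(3*Z))
c(14)/(-591) = (7/3 + 9/14)/(-591) = (7/3 + 9*(1/14))*(-1/591) = (7/3 + 9/14)*(-1/591) = (125/42)*(-1/591) = -125/24822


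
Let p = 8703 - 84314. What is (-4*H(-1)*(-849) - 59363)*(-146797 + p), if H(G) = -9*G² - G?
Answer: 19245186648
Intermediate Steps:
H(G) = -G - 9*G²
p = -75611
(-4*H(-1)*(-849) - 59363)*(-146797 + p) = (-4*(-1*(-1)*(1 + 9*(-1)))*(-849) - 59363)*(-146797 - 75611) = (-4*(-1*(-1)*(1 - 9))*(-849) - 59363)*(-222408) = (-4*(-1*(-1)*(-8))*(-849) - 59363)*(-222408) = (-(-32)*(-849) - 59363)*(-222408) = (-4*6792 - 59363)*(-222408) = (-27168 - 59363)*(-222408) = -86531*(-222408) = 19245186648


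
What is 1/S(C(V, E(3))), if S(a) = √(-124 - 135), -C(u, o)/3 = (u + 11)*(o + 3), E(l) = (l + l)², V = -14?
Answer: -I*√259/259 ≈ -0.062137*I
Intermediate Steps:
E(l) = 4*l² (E(l) = (2*l)² = 4*l²)
C(u, o) = -3*(3 + o)*(11 + u) (C(u, o) = -3*(u + 11)*(o + 3) = -3*(11 + u)*(3 + o) = -3*(3 + o)*(11 + u))
S(a) = I*√259 (S(a) = √(-259) = I*√259)
1/S(C(V, E(3))) = 1/(I*√259) = -I*√259/259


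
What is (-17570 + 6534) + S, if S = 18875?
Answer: 7839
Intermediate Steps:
(-17570 + 6534) + S = (-17570 + 6534) + 18875 = -11036 + 18875 = 7839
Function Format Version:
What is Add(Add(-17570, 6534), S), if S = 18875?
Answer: 7839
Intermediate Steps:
Add(Add(-17570, 6534), S) = Add(Add(-17570, 6534), 18875) = Add(-11036, 18875) = 7839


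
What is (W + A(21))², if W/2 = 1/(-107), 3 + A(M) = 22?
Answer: 4124961/11449 ≈ 360.29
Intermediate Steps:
A(M) = 19 (A(M) = -3 + 22 = 19)
W = -2/107 (W = 2/(-107) = 2*(-1/107) = -2/107 ≈ -0.018692)
(W + A(21))² = (-2/107 + 19)² = (2031/107)² = 4124961/11449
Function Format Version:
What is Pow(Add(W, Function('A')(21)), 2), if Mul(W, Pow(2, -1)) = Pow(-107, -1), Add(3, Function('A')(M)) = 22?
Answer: Rational(4124961, 11449) ≈ 360.29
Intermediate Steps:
Function('A')(M) = 19 (Function('A')(M) = Add(-3, 22) = 19)
W = Rational(-2, 107) (W = Mul(2, Pow(-107, -1)) = Mul(2, Rational(-1, 107)) = Rational(-2, 107) ≈ -0.018692)
Pow(Add(W, Function('A')(21)), 2) = Pow(Add(Rational(-2, 107), 19), 2) = Pow(Rational(2031, 107), 2) = Rational(4124961, 11449)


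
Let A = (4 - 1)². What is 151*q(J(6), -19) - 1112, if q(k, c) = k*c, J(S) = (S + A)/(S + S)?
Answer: -18793/4 ≈ -4698.3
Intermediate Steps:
A = 9 (A = 3² = 9)
J(S) = (9 + S)/(2*S) (J(S) = (S + 9)/(S + S) = (9 + S)/((2*S)) = (9 + S)*(1/(2*S)) = (9 + S)/(2*S))
q(k, c) = c*k
151*q(J(6), -19) - 1112 = 151*(-19*(9 + 6)/(2*6)) - 1112 = 151*(-19*15/(2*6)) - 1112 = 151*(-19*5/4) - 1112 = 151*(-95/4) - 1112 = -14345/4 - 1112 = -18793/4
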